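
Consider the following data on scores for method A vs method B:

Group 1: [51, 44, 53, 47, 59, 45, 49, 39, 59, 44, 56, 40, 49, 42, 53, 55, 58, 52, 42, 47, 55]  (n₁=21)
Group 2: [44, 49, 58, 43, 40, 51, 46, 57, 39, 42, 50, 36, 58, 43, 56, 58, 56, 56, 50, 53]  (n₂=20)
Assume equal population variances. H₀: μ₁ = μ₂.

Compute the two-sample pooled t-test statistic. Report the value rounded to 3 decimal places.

x̄₁=49.476, s₁=6.306, n₁=21
x̄₂=49.250, s₂=7.181, n₂=20
s_p² = [20·6.306² + 19·7.181²]/39 = 45.5125
SE = √(s_p²·(1/21+1/20)) = 2.1078
t = (49.476−49.250)/2.1078 = 0.1073
df = 39

test statistic = 0.107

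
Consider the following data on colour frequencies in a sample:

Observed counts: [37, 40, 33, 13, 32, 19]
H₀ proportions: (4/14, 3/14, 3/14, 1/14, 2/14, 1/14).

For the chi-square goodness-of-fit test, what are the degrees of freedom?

df = k − 1 = 6 − 1 = 5

degrees of freedom = 5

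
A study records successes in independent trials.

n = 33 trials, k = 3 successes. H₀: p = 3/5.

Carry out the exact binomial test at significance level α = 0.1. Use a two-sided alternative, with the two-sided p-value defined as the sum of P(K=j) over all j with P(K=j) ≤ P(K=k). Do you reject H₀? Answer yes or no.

Exact binomial: n=33, k=3, p₀=3/5=0.6000
P(X=j) = C(n,j)·p₀^j·(1−p₀)^(n−j); p = Σ P(X=j) over j with P(X=j) ≤ P(X=3)
p-value (two-sided) = 0.00000
At α=0.1: p < α → reject H₀

reject H₀: yes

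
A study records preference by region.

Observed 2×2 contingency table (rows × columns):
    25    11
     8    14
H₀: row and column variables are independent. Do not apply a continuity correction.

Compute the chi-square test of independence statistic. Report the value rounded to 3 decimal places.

test statistic = 6.093

Row totals [36, 22], col totals [33, 25], n=58
χ² = (25−20.48)²/20.48 + (11−15.52)²/15.52 + (8−12.52)²/12.52 + (14−9.48)²/9.48 = 6.0933
df = 1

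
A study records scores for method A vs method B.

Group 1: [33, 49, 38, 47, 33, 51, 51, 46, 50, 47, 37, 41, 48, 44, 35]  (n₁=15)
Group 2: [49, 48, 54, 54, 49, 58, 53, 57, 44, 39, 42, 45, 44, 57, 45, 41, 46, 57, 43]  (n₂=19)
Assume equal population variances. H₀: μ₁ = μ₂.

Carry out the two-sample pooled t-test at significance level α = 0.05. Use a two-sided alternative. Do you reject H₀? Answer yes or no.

reject H₀: yes

x̄₁=43.333, s₁=6.586, n₁=15
x̄₂=48.684, s₂=6.138, n₂=19
s_p² = [14·6.586² + 18·6.138²]/32 = 40.1700
SE = √(s_p²·(1/15+1/19)) = 2.1891
t = (43.333−48.684)/2.1891 = -2.4443
df = 32
p-value (two-sided) = 0.02020
At α=0.05: p < α → reject H₀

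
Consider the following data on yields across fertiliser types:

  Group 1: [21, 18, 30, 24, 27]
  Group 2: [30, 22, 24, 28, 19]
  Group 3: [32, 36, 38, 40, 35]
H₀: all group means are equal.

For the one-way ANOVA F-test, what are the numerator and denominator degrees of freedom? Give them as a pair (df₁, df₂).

k = 3 groups, N = 15 total
df = (k−1, N−k) = (3−1, 15−3) = (2, 12)

degrees of freedom = [2, 12]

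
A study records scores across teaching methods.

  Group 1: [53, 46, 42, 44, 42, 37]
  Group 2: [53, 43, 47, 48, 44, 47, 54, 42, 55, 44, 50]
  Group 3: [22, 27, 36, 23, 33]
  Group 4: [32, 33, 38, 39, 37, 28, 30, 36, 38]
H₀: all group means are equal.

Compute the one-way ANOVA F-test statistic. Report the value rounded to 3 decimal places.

test statistic = 25.116

Group means [44.00, 47.91, 28.20, 34.56], grand mean 40.097
SSB = Σnᵢ(x̄ᵢ−x̄)² = 1746.778; SSW = ΣΣ(x−x̄ᵢ)² = 625.931
MSB = 1746.778/3 = 582.2595; MSW = 625.931/27 = 23.1826
F = MSB/MSW = 25.1162
df = (3, 27)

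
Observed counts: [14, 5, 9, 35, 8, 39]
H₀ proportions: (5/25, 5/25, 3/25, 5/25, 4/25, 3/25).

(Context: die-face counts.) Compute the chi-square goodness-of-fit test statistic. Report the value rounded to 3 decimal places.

n = 110; E_i = n·p_i = [22.00, 22.00, 13.20, 22.00, 17.60, 13.20]
χ² = (14−22.00)²/22.00 + (5−22.00)²/22.00 + (9−13.20)²/13.20 + (35−22.00)²/22.00 + (8−17.60)²/17.60 + (39−13.20)²/13.20 = 80.7273
df = 5

test statistic = 80.727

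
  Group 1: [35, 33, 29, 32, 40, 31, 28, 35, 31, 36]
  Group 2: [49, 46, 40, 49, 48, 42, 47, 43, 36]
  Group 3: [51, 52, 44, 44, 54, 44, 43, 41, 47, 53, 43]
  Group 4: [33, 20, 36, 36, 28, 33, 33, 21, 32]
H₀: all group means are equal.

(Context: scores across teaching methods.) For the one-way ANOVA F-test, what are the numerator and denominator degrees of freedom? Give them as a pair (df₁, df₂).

degrees of freedom = [3, 35]

k = 4 groups, N = 39 total
df = (k−1, N−k) = (4−1, 39−4) = (3, 35)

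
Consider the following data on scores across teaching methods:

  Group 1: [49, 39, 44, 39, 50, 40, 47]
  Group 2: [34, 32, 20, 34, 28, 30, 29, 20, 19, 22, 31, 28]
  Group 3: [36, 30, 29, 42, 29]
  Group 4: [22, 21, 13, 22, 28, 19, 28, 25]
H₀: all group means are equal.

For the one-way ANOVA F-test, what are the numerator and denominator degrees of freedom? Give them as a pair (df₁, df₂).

k = 4 groups, N = 32 total
df = (k−1, N−k) = (4−1, 32−4) = (3, 28)

degrees of freedom = [3, 28]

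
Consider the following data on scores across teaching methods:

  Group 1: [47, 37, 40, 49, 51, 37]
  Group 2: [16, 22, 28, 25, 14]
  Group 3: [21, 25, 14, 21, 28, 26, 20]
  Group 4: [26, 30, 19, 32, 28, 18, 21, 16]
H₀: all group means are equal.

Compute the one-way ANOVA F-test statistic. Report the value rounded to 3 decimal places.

Group means [43.50, 21.00, 22.14, 23.75], grand mean 27.346
SSB = Σnᵢ(x̄ᵢ−x̄)² = 2060.027; SSW = ΣΣ(x−x̄ᵢ)² = 719.857
MSB = 2060.027/3 = 686.6758; MSW = 719.857/22 = 32.7208
F = MSB/MSW = 20.9859
df = (3, 22)

test statistic = 20.986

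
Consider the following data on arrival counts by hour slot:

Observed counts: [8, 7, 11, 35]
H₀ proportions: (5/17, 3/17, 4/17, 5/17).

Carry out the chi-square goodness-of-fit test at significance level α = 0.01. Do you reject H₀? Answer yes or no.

reject H₀: yes

n = 61; E_i = n·p_i = [17.94, 10.76, 14.35, 17.94]
χ² = (8−17.94)²/17.94 + (7−10.76)²/10.76 + (11−14.35)²/14.35 + (35−17.94)²/17.94 = 23.8281
df = 3
p-value (upper-tail) = 0.00003
At α=0.01: p < α → reject H₀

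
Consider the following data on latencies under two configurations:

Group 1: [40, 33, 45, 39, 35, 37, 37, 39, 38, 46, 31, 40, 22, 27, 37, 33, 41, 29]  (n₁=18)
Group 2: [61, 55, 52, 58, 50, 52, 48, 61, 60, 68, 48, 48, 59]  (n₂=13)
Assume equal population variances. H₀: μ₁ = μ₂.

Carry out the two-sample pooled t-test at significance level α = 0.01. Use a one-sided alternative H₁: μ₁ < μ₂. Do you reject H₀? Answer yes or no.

x̄₁=36.056, s₁=6.102, n₁=18
x̄₂=55.385, s₂=6.318, n₂=13
s_p² = [17·6.102² + 12·6.318²]/29 = 38.3456
SE = √(s_p²·(1/18+1/13)) = 2.2539
t = (36.056−55.385)/2.2539 = -8.5759
df = 29
p-value (one-sided, H₁ less) = 0.00000
At α=0.01: p < α → reject H₀

reject H₀: yes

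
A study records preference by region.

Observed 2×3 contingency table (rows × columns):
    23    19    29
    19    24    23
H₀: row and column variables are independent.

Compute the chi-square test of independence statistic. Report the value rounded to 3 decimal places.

Row totals [71, 66], col totals [42, 43, 52], n=137
χ² = (23−21.77)²/21.77 + (19−22.28)²/22.28 + (29−26.95)²/26.95 + (19−20.23)²/20.23 + (24−20.72)²/20.72 + (23−25.05)²/25.05 = 1.4741
df = 2

test statistic = 1.474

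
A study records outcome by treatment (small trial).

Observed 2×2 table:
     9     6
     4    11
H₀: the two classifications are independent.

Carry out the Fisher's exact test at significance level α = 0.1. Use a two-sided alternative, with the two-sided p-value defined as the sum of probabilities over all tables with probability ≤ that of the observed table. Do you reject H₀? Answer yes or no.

Margins: r₁=15, r₂=15, c₁=13, c₂=17, n=30
p_obs = C(15,9)·C(15,4)/C(30,13); sum pmf over tables with pmf ≤ p_obs
p-value (two-sided) = 0.13942
At α=0.1: p ≥ α → fail to reject H₀

reject H₀: no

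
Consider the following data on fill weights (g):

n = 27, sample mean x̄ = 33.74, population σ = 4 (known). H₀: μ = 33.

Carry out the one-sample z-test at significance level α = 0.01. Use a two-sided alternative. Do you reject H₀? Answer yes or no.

reject H₀: no

SE = σ/√n = 4/√27 = 0.7698
z = (x̄−μ₀)/SE = (33.74−33)/0.7698 = 0.9613
p-value (two-sided) = 0.33641
At α=0.01: p ≥ α → fail to reject H₀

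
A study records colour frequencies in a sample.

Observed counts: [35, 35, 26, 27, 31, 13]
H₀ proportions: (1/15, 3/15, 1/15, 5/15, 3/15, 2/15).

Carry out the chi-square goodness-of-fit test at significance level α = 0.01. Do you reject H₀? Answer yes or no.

n = 167; E_i = n·p_i = [11.13, 33.40, 11.13, 55.67, 33.40, 22.27]
χ² = (35−11.13)²/11.13 + (35−33.40)²/33.40 + (26−11.13)²/11.13 + (27−55.67)²/55.67 + (31−33.40)²/33.40 + (13−22.27)²/22.27 = 89.8832
df = 5
p-value (upper-tail) = 0.00000
At α=0.01: p < α → reject H₀

reject H₀: yes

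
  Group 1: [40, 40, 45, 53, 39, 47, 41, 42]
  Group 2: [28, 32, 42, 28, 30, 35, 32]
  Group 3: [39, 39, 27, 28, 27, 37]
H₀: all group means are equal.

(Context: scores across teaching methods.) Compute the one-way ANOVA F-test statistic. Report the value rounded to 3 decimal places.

Group means [43.38, 32.43, 32.83], grand mean 36.714
SSB = Σnᵢ(x̄ᵢ−x̄)² = 573.863; SSW = ΣΣ(x−x̄ᵢ)² = 486.423
MSB = 573.863/2 = 286.9315; MSW = 486.423/18 = 27.0235
F = MSB/MSW = 10.6179
df = (2, 18)

test statistic = 10.618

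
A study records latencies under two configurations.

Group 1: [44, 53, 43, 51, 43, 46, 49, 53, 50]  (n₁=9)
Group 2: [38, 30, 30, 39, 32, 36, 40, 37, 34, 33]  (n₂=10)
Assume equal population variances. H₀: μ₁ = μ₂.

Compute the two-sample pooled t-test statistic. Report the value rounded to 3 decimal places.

x̄₁=48.000, s₁=4.093, n₁=9
x̄₂=34.900, s₂=3.635, n₂=10
s_p² = [8·4.093² + 9·3.635²]/17 = 14.8765
SE = √(s_p²·(1/9+1/10)) = 1.7722
t = (48.000−34.900)/1.7722 = 7.3921
df = 17

test statistic = 7.392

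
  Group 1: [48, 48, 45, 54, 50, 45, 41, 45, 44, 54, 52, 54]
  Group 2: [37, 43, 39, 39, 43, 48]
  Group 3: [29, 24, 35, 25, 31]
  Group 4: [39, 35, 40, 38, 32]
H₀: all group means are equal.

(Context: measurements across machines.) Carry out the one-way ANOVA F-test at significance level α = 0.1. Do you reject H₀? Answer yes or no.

reject H₀: yes

Group means [48.33, 41.50, 28.80, 36.80], grand mean 41.321
SSB = Σnᵢ(x̄ᵢ−x̄)² = 1476.340; SSW = ΣΣ(x−x̄ᵢ)² = 421.767
MSB = 1476.340/3 = 492.1135; MSW = 421.767/24 = 17.5736
F = MSB/MSW = 28.0030
df = (3, 24)
p-value (upper-tail) = 0.00000
At α=0.1: p < α → reject H₀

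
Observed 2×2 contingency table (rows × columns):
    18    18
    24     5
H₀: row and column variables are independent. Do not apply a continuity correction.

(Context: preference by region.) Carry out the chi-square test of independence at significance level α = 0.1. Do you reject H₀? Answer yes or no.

Row totals [36, 29], col totals [42, 23], n=65
χ² = (18−23.26)²/23.26 + (18−12.74)²/12.74 + (24−18.74)²/18.74 + (5−10.26)²/10.26 = 7.5386
df = 1
p-value (upper-tail) = 0.00604
At α=0.1: p < α → reject H₀

reject H₀: yes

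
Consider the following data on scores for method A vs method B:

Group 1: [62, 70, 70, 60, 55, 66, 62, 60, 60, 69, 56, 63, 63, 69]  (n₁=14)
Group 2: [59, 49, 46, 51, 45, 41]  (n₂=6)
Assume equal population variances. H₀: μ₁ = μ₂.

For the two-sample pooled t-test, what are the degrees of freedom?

df = n₁ + n₂ − 2 = 14 + 6 − 2 = 18

degrees of freedom = 18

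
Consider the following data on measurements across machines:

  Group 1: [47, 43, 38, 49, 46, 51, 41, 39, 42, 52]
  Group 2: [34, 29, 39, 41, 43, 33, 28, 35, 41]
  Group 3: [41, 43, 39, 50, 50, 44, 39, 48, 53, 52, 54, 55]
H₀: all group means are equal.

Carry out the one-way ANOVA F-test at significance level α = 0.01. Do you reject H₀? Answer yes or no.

Group means [44.80, 35.89, 47.33], grand mean 43.194
SSB = Σnᵢ(x̄ᵢ−x̄)² = 711.683; SSW = ΣΣ(x−x̄ᵢ)² = 835.156
MSB = 711.683/2 = 355.8416; MSW = 835.156/28 = 29.8270
F = MSB/MSW = 11.9302
df = (2, 28)
p-value (upper-tail) = 0.00018
At α=0.01: p < α → reject H₀

reject H₀: yes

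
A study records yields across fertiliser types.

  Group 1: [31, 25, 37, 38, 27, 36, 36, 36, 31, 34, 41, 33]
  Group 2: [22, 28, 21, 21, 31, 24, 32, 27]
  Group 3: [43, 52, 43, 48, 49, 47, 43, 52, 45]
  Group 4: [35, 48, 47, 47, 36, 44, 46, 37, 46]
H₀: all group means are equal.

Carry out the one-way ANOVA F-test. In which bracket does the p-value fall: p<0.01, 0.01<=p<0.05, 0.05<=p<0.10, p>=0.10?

p-value bracket: p<0.01

Group means [33.75, 25.75, 46.89, 42.89], grand mean 37.342
SSB = Σnᵢ(x̄ᵢ−x̄)² = 2327.025; SSW = ΣΣ(x−x̄ᵢ)² = 701.528
MSB = 2327.025/3 = 775.6750; MSW = 701.528/34 = 20.6332
F = MSB/MSW = 37.5936
df = (3, 34)
p-value (upper-tail) = 0.00000
→ bracket: p<0.01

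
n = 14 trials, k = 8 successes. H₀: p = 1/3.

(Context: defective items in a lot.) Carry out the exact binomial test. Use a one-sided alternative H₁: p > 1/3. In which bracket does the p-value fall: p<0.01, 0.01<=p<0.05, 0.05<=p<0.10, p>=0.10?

p-value bracket: 0.05<=p<0.10

Exact binomial: n=14, k=8, p₀=1/3=0.3333
P(X≥8) from Σ C(n,i)·p₀^i·(1−p₀)^(n−i)
p-value (one-sided, H₁ greater) = 0.05762
→ bracket: 0.05<=p<0.10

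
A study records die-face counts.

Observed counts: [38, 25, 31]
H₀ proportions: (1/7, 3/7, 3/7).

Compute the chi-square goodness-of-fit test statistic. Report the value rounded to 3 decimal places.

test statistic = 52.901

n = 94; E_i = n·p_i = [13.43, 40.29, 40.29]
χ² = (38−13.43)²/13.43 + (25−40.29)²/40.29 + (31−40.29)²/40.29 = 52.9007
df = 2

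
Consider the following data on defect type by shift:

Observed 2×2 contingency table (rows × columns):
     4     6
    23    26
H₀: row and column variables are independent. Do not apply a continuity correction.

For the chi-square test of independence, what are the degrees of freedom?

degrees of freedom = 1

df = (r−1)(c−1) = (2−1)·(2−1) = 1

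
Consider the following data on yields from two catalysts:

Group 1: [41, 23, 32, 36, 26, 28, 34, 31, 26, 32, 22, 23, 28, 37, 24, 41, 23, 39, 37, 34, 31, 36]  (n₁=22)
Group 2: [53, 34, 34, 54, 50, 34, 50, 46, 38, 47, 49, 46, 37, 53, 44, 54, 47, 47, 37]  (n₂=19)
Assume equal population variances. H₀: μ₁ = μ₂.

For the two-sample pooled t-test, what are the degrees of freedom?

degrees of freedom = 39

df = n₁ + n₂ − 2 = 22 + 19 − 2 = 39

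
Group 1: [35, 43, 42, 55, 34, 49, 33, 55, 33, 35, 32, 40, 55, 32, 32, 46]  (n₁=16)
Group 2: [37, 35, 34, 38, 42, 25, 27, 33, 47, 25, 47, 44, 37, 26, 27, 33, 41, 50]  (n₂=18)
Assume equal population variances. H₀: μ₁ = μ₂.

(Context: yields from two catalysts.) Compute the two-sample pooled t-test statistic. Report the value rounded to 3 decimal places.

x̄₁=40.688, s₁=8.845, n₁=16
x̄₂=36.000, s₂=8.029, n₂=18
s_p² = [15·8.845² + 17·8.029²]/32 = 70.9199
SE = √(s_p²·(1/16+1/18)) = 2.8935
t = (40.688−36.000)/2.8935 = 1.6200
df = 32

test statistic = 1.620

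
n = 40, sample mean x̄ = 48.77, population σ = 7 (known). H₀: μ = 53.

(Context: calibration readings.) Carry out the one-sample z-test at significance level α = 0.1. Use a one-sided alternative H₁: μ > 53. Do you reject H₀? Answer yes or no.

SE = σ/√n = 7/√40 = 1.1068
z = (x̄−μ₀)/SE = (48.77−53)/1.1068 = -3.8218
p-value (one-sided, H₁ greater) = 0.99993
At α=0.1: p ≥ α → fail to reject H₀

reject H₀: no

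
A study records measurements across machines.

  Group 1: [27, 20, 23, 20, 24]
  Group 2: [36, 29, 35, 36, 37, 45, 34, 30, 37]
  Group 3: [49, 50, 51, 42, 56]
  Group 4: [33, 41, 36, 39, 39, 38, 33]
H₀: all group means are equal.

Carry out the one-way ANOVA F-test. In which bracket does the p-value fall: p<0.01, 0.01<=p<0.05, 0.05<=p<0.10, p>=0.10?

p-value bracket: p<0.01

Group means [22.80, 35.44, 49.60, 37.00], grand mean 36.154
SSB = Σnᵢ(x̄ᵢ−x̄)² = 1805.162; SSW = ΣΣ(x−x̄ᵢ)² = 364.222
MSB = 1805.162/3 = 601.7208; MSW = 364.222/22 = 16.5556
F = MSB/MSW = 36.3456
df = (3, 22)
p-value (upper-tail) = 0.00000
→ bracket: p<0.01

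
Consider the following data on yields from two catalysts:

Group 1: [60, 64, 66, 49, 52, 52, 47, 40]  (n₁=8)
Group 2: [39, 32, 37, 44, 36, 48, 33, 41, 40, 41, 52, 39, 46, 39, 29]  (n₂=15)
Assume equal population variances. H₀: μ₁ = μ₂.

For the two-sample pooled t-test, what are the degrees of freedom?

df = n₁ + n₂ − 2 = 8 + 15 − 2 = 21

degrees of freedom = 21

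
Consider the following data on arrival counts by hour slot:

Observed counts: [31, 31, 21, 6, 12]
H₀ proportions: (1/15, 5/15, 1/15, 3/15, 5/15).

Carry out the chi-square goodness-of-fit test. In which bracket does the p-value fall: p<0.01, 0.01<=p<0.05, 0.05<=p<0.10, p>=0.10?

n = 101; E_i = n·p_i = [6.73, 33.67, 6.73, 20.20, 33.67]
χ² = (31−6.73)²/6.73 + (31−33.67)²/33.67 + (21−6.73)²/6.73 + (6−20.20)²/20.20 + (12−33.67)²/33.67 = 141.8218
df = 4
p-value (upper-tail) = 0.00000
→ bracket: p<0.01

p-value bracket: p<0.01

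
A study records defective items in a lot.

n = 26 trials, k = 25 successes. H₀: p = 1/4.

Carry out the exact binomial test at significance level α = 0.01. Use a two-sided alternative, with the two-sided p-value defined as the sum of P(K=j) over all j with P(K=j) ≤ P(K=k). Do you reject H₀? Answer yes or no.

reject H₀: yes

Exact binomial: n=26, k=25, p₀=1/4=0.2500
P(X=j) = C(n,j)·p₀^j·(1−p₀)^(n−j); p = Σ P(X=j) over j with P(X=j) ≤ P(X=25)
p-value (two-sided) = 0.00000
At α=0.01: p < α → reject H₀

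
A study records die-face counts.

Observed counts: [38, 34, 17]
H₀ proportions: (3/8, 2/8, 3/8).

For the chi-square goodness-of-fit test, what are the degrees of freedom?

degrees of freedom = 2

df = k − 1 = 3 − 1 = 2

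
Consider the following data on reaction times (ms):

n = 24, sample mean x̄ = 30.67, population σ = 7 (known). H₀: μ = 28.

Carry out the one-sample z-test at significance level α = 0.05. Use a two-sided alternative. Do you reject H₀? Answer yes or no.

reject H₀: no

SE = σ/√n = 7/√24 = 1.4289
z = (x̄−μ₀)/SE = (30.67−28)/1.4289 = 1.8686
p-value (two-sided) = 0.06168
At α=0.05: p ≥ α → fail to reject H₀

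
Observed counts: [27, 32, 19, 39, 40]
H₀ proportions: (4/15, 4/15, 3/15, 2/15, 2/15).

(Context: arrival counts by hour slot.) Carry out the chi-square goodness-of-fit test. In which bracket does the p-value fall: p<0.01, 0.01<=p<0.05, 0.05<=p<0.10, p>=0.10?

n = 157; E_i = n·p_i = [41.87, 41.87, 31.40, 20.93, 20.93]
χ² = (27−41.87)²/41.87 + (32−41.87)²/41.87 + (19−31.40)²/31.40 + (39−20.93)²/20.93 + (40−20.93)²/20.93 = 45.4602
df = 4
p-value (upper-tail) = 0.00000
→ bracket: p<0.01

p-value bracket: p<0.01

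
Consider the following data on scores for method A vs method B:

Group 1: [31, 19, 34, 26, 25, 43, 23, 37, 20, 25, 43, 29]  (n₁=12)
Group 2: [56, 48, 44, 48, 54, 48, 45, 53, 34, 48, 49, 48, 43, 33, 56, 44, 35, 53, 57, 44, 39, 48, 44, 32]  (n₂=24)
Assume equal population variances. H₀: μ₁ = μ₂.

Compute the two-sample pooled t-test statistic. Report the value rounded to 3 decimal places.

test statistic = -6.100

x̄₁=29.583, s₁=8.196, n₁=12
x̄₂=45.958, s₂=7.286, n₂=24
s_p² = [11·8.196² + 23·7.286²]/34 = 57.6434
SE = √(s_p²·(1/12+1/24)) = 2.6843
t = (29.583−45.958)/2.6843 = -6.1003
df = 34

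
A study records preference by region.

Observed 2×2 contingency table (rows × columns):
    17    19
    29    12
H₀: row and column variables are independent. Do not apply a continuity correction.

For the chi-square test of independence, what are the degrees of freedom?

degrees of freedom = 1

df = (r−1)(c−1) = (2−1)·(2−1) = 1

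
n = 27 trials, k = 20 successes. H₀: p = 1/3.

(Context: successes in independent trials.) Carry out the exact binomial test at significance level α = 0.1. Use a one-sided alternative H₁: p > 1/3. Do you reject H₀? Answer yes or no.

Exact binomial: n=27, k=20, p₀=1/3=0.3333
P(X≥20) from Σ C(n,i)·p₀^i·(1−p₀)^(n−i)
p-value (one-sided, H₁ greater) = 0.00002
At α=0.1: p < α → reject H₀

reject H₀: yes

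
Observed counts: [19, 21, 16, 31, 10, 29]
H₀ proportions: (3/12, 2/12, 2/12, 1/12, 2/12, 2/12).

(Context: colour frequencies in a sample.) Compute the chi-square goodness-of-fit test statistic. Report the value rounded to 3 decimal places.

test statistic = 54.984

n = 126; E_i = n·p_i = [31.50, 21.00, 21.00, 10.50, 21.00, 21.00]
χ² = (19−31.50)²/31.50 + (21−21.00)²/21.00 + (16−21.00)²/21.00 + (31−10.50)²/10.50 + (10−21.00)²/21.00 + (29−21.00)²/21.00 = 54.9841
df = 5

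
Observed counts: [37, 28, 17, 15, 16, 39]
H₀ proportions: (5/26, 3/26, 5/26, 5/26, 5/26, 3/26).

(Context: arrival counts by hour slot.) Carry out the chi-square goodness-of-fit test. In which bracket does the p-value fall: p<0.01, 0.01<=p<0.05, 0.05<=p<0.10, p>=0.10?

p-value bracket: p<0.01

n = 152; E_i = n·p_i = [29.23, 17.54, 29.23, 29.23, 29.23, 17.54]
χ² = (37−29.23)²/29.23 + (28−17.54)²/17.54 + (17−29.23)²/29.23 + (15−29.23)²/29.23 + (16−29.23)²/29.23 + (39−17.54)²/17.54 = 52.6018
df = 5
p-value (upper-tail) = 0.00000
→ bracket: p<0.01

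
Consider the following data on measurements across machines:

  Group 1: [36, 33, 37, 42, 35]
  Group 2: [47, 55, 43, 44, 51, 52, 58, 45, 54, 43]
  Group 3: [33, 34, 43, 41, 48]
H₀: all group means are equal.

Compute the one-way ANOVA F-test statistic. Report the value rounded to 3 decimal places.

Group means [36.60, 49.20, 39.80], grand mean 43.700
SSB = Σnᵢ(x̄ᵢ−x̄)² = 630.600; SSW = ΣΣ(x−x̄ᵢ)² = 475.600
MSB = 630.600/2 = 315.3000; MSW = 475.600/17 = 27.9765
F = MSB/MSW = 11.2702
df = (2, 17)

test statistic = 11.270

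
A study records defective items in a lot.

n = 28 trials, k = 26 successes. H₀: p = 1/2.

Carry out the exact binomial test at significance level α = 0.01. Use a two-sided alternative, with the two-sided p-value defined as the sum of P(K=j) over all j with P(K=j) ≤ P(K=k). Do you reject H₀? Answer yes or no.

Exact binomial: n=28, k=26, p₀=1/2=0.5000
P(X=j) = C(n,j)·p₀^j·(1−p₀)^(n−j); p = Σ P(X=j) over j with P(X=j) ≤ P(X=26)
p-value (two-sided) = 0.00000
At α=0.01: p < α → reject H₀

reject H₀: yes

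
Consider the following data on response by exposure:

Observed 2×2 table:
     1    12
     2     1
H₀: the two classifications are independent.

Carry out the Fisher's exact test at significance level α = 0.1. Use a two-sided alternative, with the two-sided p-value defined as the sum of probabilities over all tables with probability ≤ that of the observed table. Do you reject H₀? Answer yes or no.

reject H₀: yes

Margins: r₁=13, r₂=3, c₁=3, c₂=13, n=16
p_obs = C(13,1)·C(3,2)/C(16,3); sum pmf over tables with pmf ≤ p_obs
p-value (two-sided) = 0.07143
At α=0.1: p < α → reject H₀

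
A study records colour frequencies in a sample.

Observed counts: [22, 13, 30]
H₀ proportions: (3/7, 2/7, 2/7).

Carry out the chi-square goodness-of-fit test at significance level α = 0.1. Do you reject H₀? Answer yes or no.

reject H₀: yes

n = 65; E_i = n·p_i = [27.86, 18.57, 18.57]
χ² = (22−27.86)²/27.86 + (13−18.57)²/18.57 + (30−18.57)²/18.57 = 9.9359
df = 2
p-value (upper-tail) = 0.00696
At α=0.1: p < α → reject H₀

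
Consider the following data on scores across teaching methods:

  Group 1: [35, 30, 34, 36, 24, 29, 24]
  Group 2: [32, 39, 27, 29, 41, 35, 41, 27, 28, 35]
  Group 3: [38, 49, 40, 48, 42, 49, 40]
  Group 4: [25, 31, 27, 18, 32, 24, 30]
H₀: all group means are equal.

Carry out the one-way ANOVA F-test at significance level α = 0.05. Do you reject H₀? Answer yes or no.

reject H₀: yes

Group means [30.29, 33.40, 43.71, 26.71], grand mean 33.516
SSB = Σnᵢ(x̄ᵢ−x̄)² = 1125.056; SSW = ΣΣ(x−x̄ᵢ)² = 714.686
MSB = 1125.056/3 = 375.0187; MSW = 714.686/27 = 26.4698
F = MSB/MSW = 14.1678
df = (3, 27)
p-value (upper-tail) = 0.00001
At α=0.05: p < α → reject H₀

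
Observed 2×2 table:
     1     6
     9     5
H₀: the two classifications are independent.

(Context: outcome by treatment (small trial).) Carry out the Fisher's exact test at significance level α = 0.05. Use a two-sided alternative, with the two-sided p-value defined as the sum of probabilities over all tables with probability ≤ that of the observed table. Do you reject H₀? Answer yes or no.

reject H₀: no

Margins: r₁=7, r₂=14, c₁=10, c₂=11, n=21
p_obs = C(7,1)·C(14,9)/C(21,10); sum pmf over tables with pmf ≤ p_obs
p-value (two-sided) = 0.06347
At α=0.05: p ≥ α → fail to reject H₀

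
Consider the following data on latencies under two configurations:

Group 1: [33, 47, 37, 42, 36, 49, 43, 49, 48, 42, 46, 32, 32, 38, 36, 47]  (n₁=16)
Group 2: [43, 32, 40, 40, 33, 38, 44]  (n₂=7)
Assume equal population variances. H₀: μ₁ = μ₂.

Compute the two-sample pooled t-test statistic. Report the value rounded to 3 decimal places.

x̄₁=41.062, s₁=6.223, n₁=16
x̄₂=38.571, s₂=4.614, n₂=7
s_p² = [15·6.223² + 6·4.614²]/21 = 33.7453
SE = √(s_p²·(1/16+1/7)) = 2.6325
t = (41.062−38.571)/2.6325 = 0.9463
df = 21

test statistic = 0.946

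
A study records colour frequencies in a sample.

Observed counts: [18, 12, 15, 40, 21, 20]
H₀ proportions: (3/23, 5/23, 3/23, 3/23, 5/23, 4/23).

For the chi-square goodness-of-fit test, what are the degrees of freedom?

df = k − 1 = 6 − 1 = 5

degrees of freedom = 5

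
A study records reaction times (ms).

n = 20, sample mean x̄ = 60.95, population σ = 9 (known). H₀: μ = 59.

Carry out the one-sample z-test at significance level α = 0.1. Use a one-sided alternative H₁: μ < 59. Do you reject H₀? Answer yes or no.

reject H₀: no

SE = σ/√n = 9/√20 = 2.0125
z = (x̄−μ₀)/SE = (60.95−59)/2.0125 = 0.9690
p-value (one-sided, H₁ less) = 0.83372
At α=0.1: p ≥ α → fail to reject H₀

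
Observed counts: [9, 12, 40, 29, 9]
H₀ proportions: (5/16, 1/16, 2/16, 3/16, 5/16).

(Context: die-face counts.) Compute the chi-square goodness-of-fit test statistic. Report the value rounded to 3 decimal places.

test statistic = 104.108

n = 99; E_i = n·p_i = [30.94, 6.19, 12.38, 18.56, 30.94]
χ² = (9−30.94)²/30.94 + (12−6.19)²/6.19 + (40−12.38)²/12.38 + (29−18.56)²/18.56 + (9−30.94)²/30.94 = 104.1084
df = 4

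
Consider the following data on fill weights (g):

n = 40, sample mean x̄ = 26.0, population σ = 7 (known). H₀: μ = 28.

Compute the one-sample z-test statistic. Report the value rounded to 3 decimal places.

test statistic = -1.807

SE = σ/√n = 7/√40 = 1.1068
z = (x̄−μ₀)/SE = (26.0−28)/1.1068 = -1.8070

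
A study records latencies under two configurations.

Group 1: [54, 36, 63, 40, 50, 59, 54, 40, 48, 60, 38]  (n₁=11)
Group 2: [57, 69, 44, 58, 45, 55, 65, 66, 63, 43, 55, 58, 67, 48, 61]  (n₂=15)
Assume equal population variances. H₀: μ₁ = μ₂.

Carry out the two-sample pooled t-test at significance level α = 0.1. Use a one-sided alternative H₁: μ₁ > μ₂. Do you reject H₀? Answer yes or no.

x̄₁=49.273, s₁=9.593, n₁=11
x̄₂=56.933, s₂=8.623, n₂=15
s_p² = [10·9.593² + 14·8.623²]/24 = 81.7131
SE = √(s_p²·(1/11+1/15)) = 3.5883
t = (49.273−56.933)/3.5883 = -2.1349
df = 24
p-value (one-sided, H₁ greater) = 0.97841
At α=0.1: p ≥ α → fail to reject H₀

reject H₀: no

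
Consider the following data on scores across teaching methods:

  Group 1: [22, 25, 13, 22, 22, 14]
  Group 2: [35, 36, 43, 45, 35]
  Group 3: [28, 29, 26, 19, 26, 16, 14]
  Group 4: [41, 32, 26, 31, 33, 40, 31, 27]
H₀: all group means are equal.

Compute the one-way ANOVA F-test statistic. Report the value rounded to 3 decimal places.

Group means [19.67, 38.80, 22.57, 32.62], grand mean 28.115
SSB = Σnᵢ(x̄ᵢ−x̄)² = 1376.931; SSW = ΣΣ(x−x̄ᵢ)² = 643.723
MSB = 1376.931/3 = 458.9771; MSW = 643.723/22 = 29.2601
F = MSB/MSW = 15.6861
df = (3, 22)

test statistic = 15.686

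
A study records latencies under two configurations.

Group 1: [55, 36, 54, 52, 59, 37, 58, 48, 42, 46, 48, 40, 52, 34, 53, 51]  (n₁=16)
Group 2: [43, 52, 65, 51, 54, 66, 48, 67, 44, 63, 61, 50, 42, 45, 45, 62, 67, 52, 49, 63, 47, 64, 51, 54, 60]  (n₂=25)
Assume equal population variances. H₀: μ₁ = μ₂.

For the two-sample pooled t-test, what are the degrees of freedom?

degrees of freedom = 39

df = n₁ + n₂ − 2 = 16 + 25 − 2 = 39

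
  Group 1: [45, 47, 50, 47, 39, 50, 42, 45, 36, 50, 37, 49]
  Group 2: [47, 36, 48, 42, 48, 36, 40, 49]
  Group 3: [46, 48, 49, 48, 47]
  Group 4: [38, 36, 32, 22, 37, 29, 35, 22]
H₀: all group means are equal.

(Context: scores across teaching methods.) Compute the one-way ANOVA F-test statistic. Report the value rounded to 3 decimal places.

test statistic = 14.074

Group means [44.75, 43.25, 47.60, 31.38], grand mean 41.576
SSB = Σnᵢ(x̄ᵢ−x̄)² = 1157.236; SSW = ΣΣ(x−x̄ᵢ)² = 794.825
MSB = 1157.236/3 = 385.7452; MSW = 794.825/29 = 27.4078
F = MSB/MSW = 14.0743
df = (3, 29)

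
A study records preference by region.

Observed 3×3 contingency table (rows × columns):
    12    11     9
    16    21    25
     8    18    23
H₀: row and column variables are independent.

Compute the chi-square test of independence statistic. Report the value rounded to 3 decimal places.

Row totals [32, 62, 49], col totals [36, 50, 57], n=143
χ² = (12−8.06)²/8.06 + (11−11.19)²/11.19 + (9−12.76)²/12.76 + (16−15.61)²/15.61 + (21−21.68)²/21.68 + (25−24.71)²/24.71 + (8−12.34)²/12.34 + (18−17.13)²/17.13 + (23−19.53)²/19.53 = 5.2578
df = 4

test statistic = 5.258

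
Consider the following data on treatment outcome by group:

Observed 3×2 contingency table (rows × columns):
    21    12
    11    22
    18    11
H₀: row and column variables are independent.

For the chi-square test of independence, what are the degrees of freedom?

degrees of freedom = 2

df = (r−1)(c−1) = (3−1)·(2−1) = 2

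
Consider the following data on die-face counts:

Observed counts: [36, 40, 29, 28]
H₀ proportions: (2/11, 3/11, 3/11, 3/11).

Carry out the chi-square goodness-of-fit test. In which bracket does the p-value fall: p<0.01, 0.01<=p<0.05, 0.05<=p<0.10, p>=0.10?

p-value bracket: 0.01<=p<0.05

n = 133; E_i = n·p_i = [24.18, 36.27, 36.27, 36.27]
χ² = (36−24.18)²/24.18 + (40−36.27)²/36.27 + (29−36.27)²/36.27 + (28−36.27)²/36.27 = 9.5038
df = 3
p-value (upper-tail) = 0.02329
→ bracket: 0.01<=p<0.05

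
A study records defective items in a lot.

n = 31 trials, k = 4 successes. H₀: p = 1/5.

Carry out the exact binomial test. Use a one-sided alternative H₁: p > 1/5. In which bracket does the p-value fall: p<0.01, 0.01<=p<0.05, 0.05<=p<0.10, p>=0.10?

Exact binomial: n=31, k=4, p₀=1/5=0.2000
P(X≥4) from Σ C(n,i)·p₀^i·(1−p₀)^(n−i)
p-value (one-sided, H₁ greater) = 0.89300
→ bracket: p>=0.10

p-value bracket: p>=0.10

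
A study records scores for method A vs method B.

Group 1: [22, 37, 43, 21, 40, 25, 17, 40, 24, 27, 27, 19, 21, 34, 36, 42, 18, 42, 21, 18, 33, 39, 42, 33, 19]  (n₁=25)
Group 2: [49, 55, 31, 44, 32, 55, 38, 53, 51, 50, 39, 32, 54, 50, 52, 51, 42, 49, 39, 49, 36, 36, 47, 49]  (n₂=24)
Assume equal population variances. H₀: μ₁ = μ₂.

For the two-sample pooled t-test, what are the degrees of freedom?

df = n₁ + n₂ − 2 = 25 + 24 − 2 = 47

degrees of freedom = 47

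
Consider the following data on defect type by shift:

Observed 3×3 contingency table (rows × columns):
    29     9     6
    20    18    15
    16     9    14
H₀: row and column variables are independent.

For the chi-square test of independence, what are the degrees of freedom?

degrees of freedom = 4

df = (r−1)(c−1) = (3−1)·(3−1) = 4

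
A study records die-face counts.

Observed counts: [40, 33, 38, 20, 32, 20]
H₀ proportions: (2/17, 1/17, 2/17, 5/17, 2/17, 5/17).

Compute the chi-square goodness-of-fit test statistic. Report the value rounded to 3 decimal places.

test statistic = 121.978

n = 183; E_i = n·p_i = [21.53, 10.76, 21.53, 53.82, 21.53, 53.82]
χ² = (40−21.53)²/21.53 + (33−10.76)²/10.76 + (38−21.53)²/21.53 + (20−53.82)²/53.82 + (32−21.53)²/21.53 + (20−53.82)²/53.82 = 121.9781
df = 5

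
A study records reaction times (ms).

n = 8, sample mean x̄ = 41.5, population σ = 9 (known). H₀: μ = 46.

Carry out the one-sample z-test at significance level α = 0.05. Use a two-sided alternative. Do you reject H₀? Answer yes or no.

reject H₀: no

SE = σ/√n = 9/√8 = 3.1820
z = (x̄−μ₀)/SE = (41.5−46)/3.1820 = -1.4142
p-value (two-sided) = 0.15730
At α=0.05: p ≥ α → fail to reject H₀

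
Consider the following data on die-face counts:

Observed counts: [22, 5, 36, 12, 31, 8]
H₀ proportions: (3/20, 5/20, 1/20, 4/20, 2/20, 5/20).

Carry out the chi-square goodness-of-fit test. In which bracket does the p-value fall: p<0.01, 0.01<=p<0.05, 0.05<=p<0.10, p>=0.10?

n = 114; E_i = n·p_i = [17.10, 28.50, 5.70, 22.80, 11.40, 28.50]
χ² = (22−17.10)²/17.10 + (5−28.50)²/28.50 + (36−5.70)²/5.70 + (12−22.80)²/22.80 + (31−11.40)²/11.40 + (8−28.50)²/28.50 = 235.4094
df = 5
p-value (upper-tail) = 0.00000
→ bracket: p<0.01

p-value bracket: p<0.01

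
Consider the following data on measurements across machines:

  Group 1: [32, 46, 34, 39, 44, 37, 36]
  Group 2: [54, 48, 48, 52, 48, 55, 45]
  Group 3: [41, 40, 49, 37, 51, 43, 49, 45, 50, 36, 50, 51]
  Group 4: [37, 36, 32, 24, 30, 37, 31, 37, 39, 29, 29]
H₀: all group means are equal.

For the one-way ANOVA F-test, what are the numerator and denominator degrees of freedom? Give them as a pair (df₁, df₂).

degrees of freedom = [3, 33]

k = 4 groups, N = 37 total
df = (k−1, N−k) = (4−1, 37−4) = (3, 33)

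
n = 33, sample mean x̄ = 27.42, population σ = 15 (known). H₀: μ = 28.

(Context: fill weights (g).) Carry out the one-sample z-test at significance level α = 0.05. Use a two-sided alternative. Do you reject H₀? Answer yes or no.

SE = σ/√n = 15/√33 = 2.6112
z = (x̄−μ₀)/SE = (27.42−28)/2.6112 = -0.2221
p-value (two-sided) = 0.82422
At α=0.05: p ≥ α → fail to reject H₀

reject H₀: no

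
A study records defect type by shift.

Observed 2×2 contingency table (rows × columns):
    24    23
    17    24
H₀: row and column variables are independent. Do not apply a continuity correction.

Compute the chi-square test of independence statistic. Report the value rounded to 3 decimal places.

Row totals [47, 41], col totals [41, 47], n=88
χ² = (24−21.90)²/21.90 + (23−25.10)²/25.10 + (17−19.10)²/19.10 + (24−21.90)²/21.90 = 0.8111
df = 1

test statistic = 0.811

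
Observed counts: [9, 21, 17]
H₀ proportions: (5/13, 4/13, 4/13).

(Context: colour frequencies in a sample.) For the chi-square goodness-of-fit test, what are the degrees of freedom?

df = k − 1 = 3 − 1 = 2

degrees of freedom = 2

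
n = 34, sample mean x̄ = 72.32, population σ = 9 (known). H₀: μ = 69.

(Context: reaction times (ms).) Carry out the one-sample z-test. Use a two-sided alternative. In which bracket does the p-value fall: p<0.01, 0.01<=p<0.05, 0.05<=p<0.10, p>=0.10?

SE = σ/√n = 9/√34 = 1.5435
z = (x̄−μ₀)/SE = (72.32−69)/1.5435 = 2.1510
p-value (two-sided) = 0.03148
→ bracket: 0.01<=p<0.05

p-value bracket: 0.01<=p<0.05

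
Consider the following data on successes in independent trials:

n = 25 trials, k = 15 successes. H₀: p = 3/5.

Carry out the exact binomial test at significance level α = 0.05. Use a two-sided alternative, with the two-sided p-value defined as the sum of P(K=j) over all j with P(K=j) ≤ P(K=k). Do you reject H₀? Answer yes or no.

reject H₀: no

Exact binomial: n=25, k=15, p₀=3/5=0.6000
P(X=j) = C(n,j)·p₀^j·(1−p₀)^(n−j); p = Σ P(X=j) over j with P(X=j) ≤ P(X=15)
p-value (two-sided) = 1.00000
At α=0.05: p ≥ α → fail to reject H₀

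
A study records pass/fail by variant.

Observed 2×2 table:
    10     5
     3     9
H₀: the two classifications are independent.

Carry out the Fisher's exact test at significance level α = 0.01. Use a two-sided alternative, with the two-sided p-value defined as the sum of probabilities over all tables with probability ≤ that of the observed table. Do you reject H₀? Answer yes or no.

reject H₀: no

Margins: r₁=15, r₂=12, c₁=13, c₂=14, n=27
p_obs = C(15,10)·C(12,3)/C(27,13); sum pmf over tables with pmf ≤ p_obs
p-value (two-sided) = 0.05424
At α=0.01: p ≥ α → fail to reject H₀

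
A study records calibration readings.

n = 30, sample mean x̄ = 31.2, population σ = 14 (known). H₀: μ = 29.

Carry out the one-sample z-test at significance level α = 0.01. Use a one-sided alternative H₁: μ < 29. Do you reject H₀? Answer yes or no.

reject H₀: no

SE = σ/√n = 14/√30 = 2.5560
z = (x̄−μ₀)/SE = (31.2−29)/2.5560 = 0.8607
p-value (one-sided, H₁ less) = 0.80530
At α=0.01: p ≥ α → fail to reject H₀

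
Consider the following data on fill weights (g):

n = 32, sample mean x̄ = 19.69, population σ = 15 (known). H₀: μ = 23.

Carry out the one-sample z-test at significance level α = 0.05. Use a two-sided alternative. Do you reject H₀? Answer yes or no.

reject H₀: no

SE = σ/√n = 15/√32 = 2.6517
z = (x̄−μ₀)/SE = (19.69−23)/2.6517 = -1.2483
p-value (two-sided) = 0.21193
At α=0.05: p ≥ α → fail to reject H₀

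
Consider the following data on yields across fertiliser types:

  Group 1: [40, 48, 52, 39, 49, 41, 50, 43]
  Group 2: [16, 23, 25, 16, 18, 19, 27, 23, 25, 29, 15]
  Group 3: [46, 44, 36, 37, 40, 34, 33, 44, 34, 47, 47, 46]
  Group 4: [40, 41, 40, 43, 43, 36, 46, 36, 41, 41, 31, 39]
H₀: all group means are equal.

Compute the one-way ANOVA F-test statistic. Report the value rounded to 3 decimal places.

Group means [45.25, 21.45, 40.67, 39.75], grand mean 36.349
SSB = Σnᵢ(x̄ᵢ−x̄)² = 3436.624; SSW = ΣΣ(x−x̄ᵢ)² = 929.144
MSB = 3436.624/3 = 1145.5412; MSW = 929.144/39 = 23.8242
F = MSB/MSW = 48.0831
df = (3, 39)

test statistic = 48.083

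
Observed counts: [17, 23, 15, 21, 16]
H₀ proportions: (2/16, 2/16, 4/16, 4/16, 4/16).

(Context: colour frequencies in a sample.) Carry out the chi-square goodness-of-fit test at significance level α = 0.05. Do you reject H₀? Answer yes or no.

n = 92; E_i = n·p_i = [11.50, 11.50, 23.00, 23.00, 23.00]
χ² = (17−11.50)²/11.50 + (23−11.50)²/11.50 + (15−23.00)²/23.00 + (21−23.00)²/23.00 + (16−23.00)²/23.00 = 19.2174
df = 4
p-value (upper-tail) = 0.00071
At α=0.05: p < α → reject H₀

reject H₀: yes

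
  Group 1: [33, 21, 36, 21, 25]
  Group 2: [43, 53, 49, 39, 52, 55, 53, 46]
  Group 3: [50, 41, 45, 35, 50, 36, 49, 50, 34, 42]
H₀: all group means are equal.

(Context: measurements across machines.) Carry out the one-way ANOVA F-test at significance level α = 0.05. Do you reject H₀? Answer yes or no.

reject H₀: yes

Group means [27.20, 48.75, 43.20], grand mean 41.652
SSB = Σnᵢ(x̄ᵢ−x̄)² = 1471.317; SSW = ΣΣ(x−x̄ᵢ)² = 799.900
MSB = 1471.317/2 = 735.6587; MSW = 799.900/20 = 39.9950
F = MSB/MSW = 18.3938
df = (2, 20)
p-value (upper-tail) = 0.00003
At α=0.05: p < α → reject H₀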